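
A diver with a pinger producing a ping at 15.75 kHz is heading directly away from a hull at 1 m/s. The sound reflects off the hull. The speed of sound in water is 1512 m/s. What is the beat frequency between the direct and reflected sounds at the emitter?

The hull receives the sound from a moving source: f₁ = f₀ · v/(v + v_e) = 15.75 × 1512/1513 ≈ 15.7396 kHz.
On the return leg the diver with a pinger is a moving observer: f₂ = f₁ · (v − v_e)/v = 15.7396 × 1511/1512 ≈ 15.7292 kHz.
Equivalently f₂ = f₀ · (v − v_e)/(v + v_e).
Beat against the emitted tone (with f₀ = 15750 Hz): |f₂ − f₀| = 2v_e·f₀/(v + v_e) = 2 × 1 × 15750/1513 ≈ 20.8 Hz.

20.8 Hz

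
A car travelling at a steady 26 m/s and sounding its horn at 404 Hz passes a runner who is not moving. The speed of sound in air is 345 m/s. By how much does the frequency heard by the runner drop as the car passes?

Approaching: f₁ = f · v/(v − v_s) = 404 × 345/319 ≈ 436.9 Hz.
Receding: f₂ = f · v/(v + v_s) = 404 × 345/371 ≈ 375.7 Hz.
Drop: f₁ − f₂ = 2f·v·v_s/(v² − v_s²) = 2 × 404 × 345 × 26/(345² − 26²) ≈ 61.2 Hz.

61.2 Hz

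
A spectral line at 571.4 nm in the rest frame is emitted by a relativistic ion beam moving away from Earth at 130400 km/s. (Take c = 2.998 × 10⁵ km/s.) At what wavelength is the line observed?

β = v/c = 130400/299800 = 0.4350.
Relativistic Doppler for wavelength: λ' = λ₀ · √((1 + β)/(1 − β)).
λ' = 571.4 × √(1.4350/0.5650) = 571.4 × 1.59360 ≈ 910.6 nm.

910.6 nm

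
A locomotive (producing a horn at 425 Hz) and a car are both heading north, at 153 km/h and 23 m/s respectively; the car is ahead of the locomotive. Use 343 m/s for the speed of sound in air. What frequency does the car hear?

453 Hz

153 km/h = 42.5 m/s.
The car is ahead, so the locomotive is moving toward it while the car is moving away from the locomotive.
General Doppler shift: f' = f · (v − v_o)/(v − v_s).
f' = 425 × (343 − 23)/(343 − 42.5) = 425 × 320/300.5 ≈ 453 Hz.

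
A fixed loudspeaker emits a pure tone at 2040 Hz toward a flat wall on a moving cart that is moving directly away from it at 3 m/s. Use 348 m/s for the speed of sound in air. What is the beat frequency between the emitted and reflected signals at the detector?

At the flat wall on a moving cart (a moving observer), f₁ = f₀ · (v − u)/v = 2040 × 345/348 ≈ 2022.4 Hz.
The reflection then acts as a moving source: f₂ = f₁ · v/(v + u) ≈ 2005.1 Hz.
Beat frequency: |f₂ − f₀| = 2u·f₀/(v + u) = 2 × 3 × 2040/351 ≈ 34.9 Hz.

34.9 Hz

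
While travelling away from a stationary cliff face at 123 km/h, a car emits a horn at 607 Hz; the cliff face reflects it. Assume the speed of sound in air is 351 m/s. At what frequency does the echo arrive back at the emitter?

499 Hz

123 km/h = 34.17 m/s.
The cliff face receives the sound from a moving source: f₁ = f₀ · v/(v + v_e) = 607 × 351/385.17 ≈ 553 Hz.
On the return leg the car is a moving observer: f₂ = f₁ · (v − v_e)/v = 553 × 316.83/351 ≈ 499 Hz.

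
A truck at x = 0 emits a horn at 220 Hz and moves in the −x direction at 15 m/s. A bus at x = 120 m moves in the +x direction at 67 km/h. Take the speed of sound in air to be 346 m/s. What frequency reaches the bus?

200 Hz

67 km/h = 18.61 m/s.
The observer lies on the +x side, so the source is heading away from the observer and the observer is heading away from the source.
Both move, so f' = f · (v − v_o)/(v + v_s).
f' = 220 × (346 − 18.61)/(346 + 15) = 220 × 327.39/361 ≈ 200 Hz.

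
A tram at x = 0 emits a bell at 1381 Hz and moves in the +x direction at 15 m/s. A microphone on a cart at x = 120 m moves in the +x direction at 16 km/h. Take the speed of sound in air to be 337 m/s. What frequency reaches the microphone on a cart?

16 km/h = 4.444 m/s.
The observer lies on the +x side, so the source is heading toward the observer and the observer is heading away from the source.
General Doppler shift: f' = f · (v − v_o)/(v − v_s).
f' = 1381 × (337 − 4.444)/(337 − 15) = 1381 × 332.56/322 ≈ 1426 Hz.

1426 Hz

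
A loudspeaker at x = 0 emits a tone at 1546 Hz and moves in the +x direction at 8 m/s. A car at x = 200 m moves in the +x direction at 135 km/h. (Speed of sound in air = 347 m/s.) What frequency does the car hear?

135 km/h = 37.5 m/s.
The observer lies on the +x side, so the source is heading toward the observer and the observer is heading away from the source.
General Doppler shift: f' = f · (v − v_o)/(v − v_s).
f' = 1546 × (347 − 37.5)/(347 − 8) = 1546 × 309.5/339 ≈ 1411 Hz.

1411 Hz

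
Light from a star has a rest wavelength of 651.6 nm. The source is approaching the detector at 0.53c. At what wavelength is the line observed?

Relativistic Doppler for wavelength: λ' = λ₀ · √((1 − β)/(1 + β)).
λ' = 651.6 × √(0.4700/1.5300) = 651.6 × 0.55425 ≈ 361.1 nm.

361.1 nm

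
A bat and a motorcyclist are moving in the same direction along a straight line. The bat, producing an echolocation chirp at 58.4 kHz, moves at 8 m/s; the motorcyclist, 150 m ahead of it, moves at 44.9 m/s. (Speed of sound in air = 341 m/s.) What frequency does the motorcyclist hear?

The motorcyclist is ahead, so the bat is moving toward it while the motorcyclist is moving away from the bat.
General Doppler shift: f' = f · (v − v_o)/(v − v_s).
f' = 58.4 × (341 − 44.9)/(341 − 8) = 58.4 × 296.1/333 ≈ 51.9 kHz.

51.9 kHz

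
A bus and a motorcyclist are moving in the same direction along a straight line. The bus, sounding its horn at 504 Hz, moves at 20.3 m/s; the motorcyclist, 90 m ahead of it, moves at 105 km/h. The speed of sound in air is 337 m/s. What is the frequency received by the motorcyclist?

105 km/h = 29.17 m/s.
The motorcyclist is ahead, so the bus is moving toward it while the motorcyclist is moving away from the bus.
Both move, so f' = f · (v − v_o)/(v − v_s).
f' = 504 × (337 − 29.17)/(337 − 20.3) = 504 × 307.83/316.7 ≈ 490 Hz.

490 Hz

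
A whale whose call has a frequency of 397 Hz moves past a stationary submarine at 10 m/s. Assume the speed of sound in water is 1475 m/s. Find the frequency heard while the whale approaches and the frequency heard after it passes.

Approaching: f₁ = f · v/(v − v_s) = 397 × 1475/1465 ≈ 400 Hz.
Receding: f₂ = f · v/(v + v_s) = 397 × 1475/1485 ≈ 394 Hz.

400 Hz approaching; 394 Hz receding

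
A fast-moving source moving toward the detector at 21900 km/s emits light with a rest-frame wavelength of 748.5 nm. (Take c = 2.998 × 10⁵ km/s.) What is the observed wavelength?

β = v/c = 21900/299800 = 0.0730.
Relativistic Doppler for wavelength: λ' = λ₀ · √((1 − β)/(1 + β)).
λ' = 748.5 × √(0.9270/1.0730) = 748.5 × 0.92943 ≈ 695.7 nm.

695.7 nm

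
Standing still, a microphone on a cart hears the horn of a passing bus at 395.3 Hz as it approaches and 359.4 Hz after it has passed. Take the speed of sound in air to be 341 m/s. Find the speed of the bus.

f₁/f₂ = (v + v_s)/(v − v_s), so v_s = v · (f₁ − f₂)/(f₁ + f₂).
v_s = 341 × (395.3 − 359.4)/(395.3 + 359.4) = 341 × 35.9/754.7 ≈ 16.2 m/s.

16.2 m/s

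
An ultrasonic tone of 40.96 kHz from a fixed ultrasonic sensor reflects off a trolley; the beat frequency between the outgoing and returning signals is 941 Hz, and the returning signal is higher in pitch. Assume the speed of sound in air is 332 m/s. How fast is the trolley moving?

3.8 m/s

Double Doppler shift off a moving reflector: f₂ = f₀ · (v + u)/(v − u) (u > 0 toward emitter).
Returning signal is higher, so f₂ = f₀ + Δf = 40960 + 941 = 41901 Hz.
Rearranging, u = v · (f₂ − f₀)/(f₂ + f₀) = 332 × 941/82861 ≈ 3.8 m/s.
So the trolley is moving at 3.8 m/s toward the emitter.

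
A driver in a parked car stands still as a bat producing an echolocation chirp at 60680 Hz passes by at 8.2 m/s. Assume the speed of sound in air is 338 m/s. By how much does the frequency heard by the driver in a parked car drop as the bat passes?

Approaching: f₁ = f · v/(v − v_s) = 60680 × 338/329.8 ≈ 62189 Hz.
Receding: f₂ = f · v/(v + v_s) = 60680 × 338/346.2 ≈ 59243 Hz.
Drop: f₁ − f₂ = 2f·v·v_s/(v² − v_s²) = 2 × 60680 × 338 × 8.2/(338² − 8.2²) ≈ 2946 Hz.

2946 Hz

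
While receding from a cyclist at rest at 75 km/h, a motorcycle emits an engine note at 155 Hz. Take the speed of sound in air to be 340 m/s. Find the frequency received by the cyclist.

146 Hz

75 km/h = 20.83 m/s.
With the source moving away from a stationary observer, f' = f · v/(v + v_s).
f' = 155 × 340/(340 + 20.83) = 155 × 340/360.8 ≈ 146 Hz.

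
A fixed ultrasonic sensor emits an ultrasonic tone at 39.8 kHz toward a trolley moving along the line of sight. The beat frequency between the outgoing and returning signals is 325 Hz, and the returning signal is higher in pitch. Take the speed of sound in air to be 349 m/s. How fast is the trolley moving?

Double Doppler shift off a moving reflector: f₂ = f₀ · (v + u)/(v − u) (u > 0 toward emitter).
Returning signal is higher, so f₂ = f₀ + Δf = 39800 + 325 = 40125 Hz.
Rearranging, u = v · (f₂ − f₀)/(f₂ + f₀) = 349 × 325/79925 ≈ 1.42 m/s.
So the trolley is moving at 1.42 m/s toward the emitter.

1.42 m/s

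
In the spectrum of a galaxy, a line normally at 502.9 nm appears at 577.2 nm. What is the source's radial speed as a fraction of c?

λ'/λ₀ = 1.1477 > 1 (redshift), so the source is receding.
λ'/λ₀ = √((1 + β)/(1 − β)) for a receding source ⇒ β = (r² − 1)/(r² + 1) with r = λ'/λ₀.
β = (1.3173 − 1)/(1.3173 + 1) ≈ 0.137.

0.137c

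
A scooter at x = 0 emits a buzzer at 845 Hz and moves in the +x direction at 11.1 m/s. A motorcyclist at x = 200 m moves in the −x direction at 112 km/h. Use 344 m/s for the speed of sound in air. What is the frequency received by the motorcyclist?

112 km/h = 31.11 m/s.
The observer lies on the +x side, so the source is heading toward the observer and the observer is heading toward the source.
General Doppler shift: f' = f · (v + v_o)/(v − v_s).
f' = 845 × (344 + 31.11)/(344 − 11.1) = 845 × 375.11/332.9 ≈ 952 Hz.

952 Hz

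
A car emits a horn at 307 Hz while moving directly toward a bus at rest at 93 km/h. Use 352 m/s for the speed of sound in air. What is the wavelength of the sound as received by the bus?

93 km/h = 25.83 m/s.
Only the source moves, toward the listener, so f' = f · v/(v − v_s).
f' = 307 × 352/(352 − 25.83) ≈ 331 Hz.
λ' = v/f' = 352/331.315 ≈ 1.06 m.

1.06 m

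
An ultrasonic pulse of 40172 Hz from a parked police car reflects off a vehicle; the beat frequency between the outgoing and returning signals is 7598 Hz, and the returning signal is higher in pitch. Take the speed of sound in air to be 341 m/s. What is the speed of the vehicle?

Double Doppler shift off a moving reflector: f₂ = f₀ · (v + u)/(v − u) (u > 0 toward emitter).
Returning signal is higher, so f₂ = f₀ + Δf = 40172 + 7598 = 47770 Hz.
Rearranging, u = v · (f₂ − f₀)/(f₂ + f₀) = 341 × 7598/87942 ≈ 29 m/s.
So the vehicle is moving at 29 m/s toward the emitter.

29 m/s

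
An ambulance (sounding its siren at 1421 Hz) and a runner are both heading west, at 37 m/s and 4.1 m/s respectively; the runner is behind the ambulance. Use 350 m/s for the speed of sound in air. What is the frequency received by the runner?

The runner is behind, so the ambulance is moving away from it while the runner is moving toward the ambulance.
With source receding and observer approaching, f' = f · (v + v_o)/(v + v_s).
f' = 1421 × (350 + 4.1)/(350 + 37) = 1421 × 354.1/387 ≈ 1300 Hz.

1300 Hz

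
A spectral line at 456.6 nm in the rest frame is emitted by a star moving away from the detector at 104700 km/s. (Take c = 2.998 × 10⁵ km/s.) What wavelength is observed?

β = v/c = 104700/299800 = 0.3492.
Relativistic Doppler for wavelength: λ' = λ₀ · √((1 + β)/(1 − β)).
λ' = 456.6 × √(1.3492/0.6508) = 456.6 × 1.43989 ≈ 657.5 nm.

657.5 nm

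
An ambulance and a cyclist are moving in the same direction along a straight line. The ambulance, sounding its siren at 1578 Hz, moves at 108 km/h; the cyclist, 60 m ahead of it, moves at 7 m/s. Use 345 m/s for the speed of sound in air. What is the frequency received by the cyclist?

108 km/h = 30 m/s.
The cyclist is ahead, so the ambulance is moving toward it while the cyclist is moving away from the ambulance.
General Doppler shift: f' = f · (v − v_o)/(v − v_s).
f' = 1578 × (345 − 7)/(345 − 30) = 1578 × 338/315 ≈ 1693 Hz.

1693 Hz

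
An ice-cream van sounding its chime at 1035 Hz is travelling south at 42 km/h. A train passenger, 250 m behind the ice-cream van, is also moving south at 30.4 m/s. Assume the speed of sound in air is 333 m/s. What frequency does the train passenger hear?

42 km/h = 11.67 m/s.
The train passenger is behind, so the ice-cream van is moving away from it while the train passenger is moving toward the ice-cream van.
With source receding and observer approaching, f' = f · (v + v_o)/(v + v_s).
f' = 1035 × (333 + 30.4)/(333 + 11.67) = 1035 × 363.4/344.67 ≈ 1091 Hz.

1091 Hz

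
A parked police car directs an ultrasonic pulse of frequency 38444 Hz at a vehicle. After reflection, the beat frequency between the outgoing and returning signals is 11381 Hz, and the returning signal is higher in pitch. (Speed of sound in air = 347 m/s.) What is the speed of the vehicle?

45 m/s

Double Doppler shift off a moving reflector: f₂ = f₀ · (v + u)/(v − u) (u > 0 toward emitter).
Returning signal is higher, so f₂ = f₀ + Δf = 38444 + 11381 = 49825 Hz.
Rearranging, u = v · (f₂ − f₀)/(f₂ + f₀) = 347 × 11381/88269 ≈ 45 m/s.
So the vehicle is moving at 45 m/s toward the emitter.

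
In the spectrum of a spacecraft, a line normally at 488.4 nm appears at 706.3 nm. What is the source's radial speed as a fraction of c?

λ'/λ₀ = 1.4462 > 1 (redshift), so the source is receding.
λ'/λ₀ = √((1 + β)/(1 − β)) for a receding source ⇒ β = (r² − 1)/(r² + 1) with r = λ'/λ₀.
β = (2.0914 − 1)/(2.0914 + 1) ≈ 0.353.

0.353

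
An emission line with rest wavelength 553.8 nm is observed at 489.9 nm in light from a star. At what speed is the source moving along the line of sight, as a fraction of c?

0.122

λ'/λ₀ = 0.8846 < 1 (blueshift), so the source is approaching.
λ'/λ₀ = √((1 − β)/(1 + β)) for an approaching source ⇒ β = (1 − r²)/(1 + r²) with r = λ'/λ₀.
β = (1 − 0.7825)/(1 + 0.7825) ≈ 0.122.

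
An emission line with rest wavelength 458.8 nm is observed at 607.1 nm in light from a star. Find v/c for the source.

0.273c

λ'/λ₀ = 1.3232 > 1 (redshift), so the source is receding.
λ'/λ₀ = √((1 + β)/(1 − β)) for a receding source ⇒ β = (r² − 1)/(r² + 1) with r = λ'/λ₀.
β = (1.7509 − 1)/(1.7509 + 1) ≈ 0.273.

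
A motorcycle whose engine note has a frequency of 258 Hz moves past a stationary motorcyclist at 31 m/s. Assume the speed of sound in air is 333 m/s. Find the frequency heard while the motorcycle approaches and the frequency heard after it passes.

Approaching: f₁ = f · v/(v − v_s) = 258 × 333/302 ≈ 284 Hz.
Receding: f₂ = f · v/(v + v_s) = 258 × 333/364 ≈ 236 Hz.

284 Hz approaching; 236 Hz receding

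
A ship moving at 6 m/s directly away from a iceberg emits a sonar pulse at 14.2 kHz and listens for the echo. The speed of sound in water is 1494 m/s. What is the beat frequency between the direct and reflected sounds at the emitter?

The iceberg receives the sound from a moving source: f₁ = f₀ · v/(v + v_e) = 14.2 × 1494/1500 ≈ 14.1432 kHz.
On the return leg the ship is a moving observer: f₂ = f₁ · (v − v_e)/v = 14.1432 × 1488/1494 ≈ 14.0864 kHz.
Beat against the emitted tone (with f₀ = 14200 Hz): |f₂ − f₀| = 2v_e·f₀/(v + v_e) = 2 × 6 × 14200/1500 ≈ 114 Hz.

114 Hz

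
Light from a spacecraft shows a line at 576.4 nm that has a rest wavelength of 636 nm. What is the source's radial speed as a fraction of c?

0.098

λ'/λ₀ = 0.9063 < 1 (blueshift), so the source is approaching.
λ'/λ₀ = √((1 − β)/(1 + β)) for an approaching source ⇒ β = (1 − r²)/(1 + r²) with r = λ'/λ₀.
β = (1 − 0.8214)/(1 + 0.8214) ≈ 0.098.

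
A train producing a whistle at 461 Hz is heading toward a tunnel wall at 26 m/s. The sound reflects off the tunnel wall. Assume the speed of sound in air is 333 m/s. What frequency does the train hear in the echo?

539 Hz

The tunnel wall receives the sound from a moving source: f₁ = f₀ · v/(v − v_e) = 461 × 333/307 ≈ 500 Hz.
On the return leg the train is a moving observer: f₂ = f₁ · (v + v_e)/v = 500 × 359/333 ≈ 539 Hz.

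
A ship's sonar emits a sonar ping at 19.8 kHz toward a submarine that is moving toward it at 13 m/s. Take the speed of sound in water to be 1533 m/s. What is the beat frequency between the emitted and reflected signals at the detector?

At the submarine (a moving observer), f₁ = f₀ · (v + u)/v = 19.8 × 1546/1533 ≈ 19.968 kHz.
On reflection it acts as a source moving toward the stationary detector: f₂ = f₁ · v/(v − u) = 19.968 × 1533/1520 ≈ 20.139 kHz.
Beat frequency (with f₀ = 19800 Hz): |f₂ − f₀| = 2u·f₀/(v − u) = 2 × 13 × 19800/1520 ≈ 339 Hz.

339 Hz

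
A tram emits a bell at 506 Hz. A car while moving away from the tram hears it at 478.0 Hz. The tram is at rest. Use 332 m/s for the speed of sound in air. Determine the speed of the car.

f' = f · (v − v_o)/v ⇒ v_o = v · |f'/f − 1|.
v_o = 332 × |478.0/506 − 1| = 332 × 0.05534 ≈ 18.4 m/s.

18.4 m/s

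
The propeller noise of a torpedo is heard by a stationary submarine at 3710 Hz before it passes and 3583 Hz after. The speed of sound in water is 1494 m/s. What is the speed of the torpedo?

f₁/f₂ = (v + v_s)/(v − v_s), so v_s = v · (f₁ − f₂)/(f₁ + f₂).
v_s = 1494 × (3710 − 3583)/(3710 + 3583) = 1494 × 127/7293 ≈ 26 m/s.

26 m/s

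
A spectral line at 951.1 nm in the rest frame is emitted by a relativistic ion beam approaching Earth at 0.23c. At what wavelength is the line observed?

752.5 nm

Relativistic Doppler for wavelength: λ' = λ₀ · √((1 − β)/(1 + β)).
λ' = 951.1 × √(0.7700/1.2300) = 951.1 × 0.79121 ≈ 752.5 nm.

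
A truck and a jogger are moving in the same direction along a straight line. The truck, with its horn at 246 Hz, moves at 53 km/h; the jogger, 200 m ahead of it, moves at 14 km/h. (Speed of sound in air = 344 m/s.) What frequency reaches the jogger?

254 Hz

53 km/h = 14.72 m/s; 14 km/h = 3.889 m/s.
The jogger is ahead, so the truck is moving toward it while the jogger is moving away from the truck.
Both move, so f' = f · (v − v_o)/(v − v_s).
f' = 246 × (344 − 3.889)/(344 − 14.72) = 246 × 340.11/329.28 ≈ 254 Hz.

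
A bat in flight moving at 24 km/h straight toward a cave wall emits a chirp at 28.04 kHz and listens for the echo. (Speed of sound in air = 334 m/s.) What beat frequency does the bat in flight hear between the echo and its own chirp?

1142 Hz

24 km/h = 6.667 m/s.
The cave wall receives the sound from a moving source: f₁ = f₀ · v/(v − v_e) = 28.04 × 334/327.33 ≈ 28.611 kHz.
On the return leg the bat in flight is a moving observer: f₂ = f₁ · (v + v_e)/v = 28.611 × 340.67/334 ≈ 29.182 kHz.
Beat against the emitted tone (with f₀ = 28040 Hz): |f₂ − f₀| = 2v_e·f₀/(v − v_e) = 2 × 6.667 × 28040/327.33 ≈ 1142 Hz.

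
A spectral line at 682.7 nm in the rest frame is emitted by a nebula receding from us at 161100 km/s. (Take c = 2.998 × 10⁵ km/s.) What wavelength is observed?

1244.5 nm

β = v/c = 161100/299800 = 0.5374.
Relativistic Doppler for wavelength: λ' = λ₀ · √((1 + β)/(1 − β)).
λ' = 682.7 × √(1.5374/0.4626) = 682.7 × 1.82291 ≈ 1244.5 nm.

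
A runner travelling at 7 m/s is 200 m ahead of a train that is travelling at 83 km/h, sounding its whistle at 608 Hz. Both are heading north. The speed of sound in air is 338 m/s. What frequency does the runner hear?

639 Hz

83 km/h = 23.06 m/s.
The runner is ahead, so the train is moving toward it while the runner is moving away from the train.
General Doppler shift: f' = f · (v − v_o)/(v − v_s).
f' = 608 × (338 − 7)/(338 − 23.06) = 608 × 331/314.94 ≈ 639 Hz.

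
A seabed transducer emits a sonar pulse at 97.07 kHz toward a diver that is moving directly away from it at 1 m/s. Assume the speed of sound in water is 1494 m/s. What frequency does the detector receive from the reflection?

96.9 kHz

The diver first receives the wave as a moving observer: f₁ = f₀ · (v − u)/v = 97.07 × (1494 − 1)/1494 ≈ 97.0 kHz.
The reflection then acts as a moving source: f₂ = f₁ · v/(v + u) ≈ 96.9 kHz.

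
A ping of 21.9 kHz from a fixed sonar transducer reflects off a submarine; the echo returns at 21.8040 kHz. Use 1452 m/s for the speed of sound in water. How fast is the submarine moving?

Double Doppler shift off a moving reflector: f₂ = f₀ · (v + u)/(v − u) (u > 0 toward emitter).
Rearranging, u = v · (f₂ − f₀)/(f₂ + f₀) = 1452 × -0.0960/43.7040 ≈ -3.2 m/s.
So the submarine is moving at 3.2 m/s away from the emitter.

3.2 m/s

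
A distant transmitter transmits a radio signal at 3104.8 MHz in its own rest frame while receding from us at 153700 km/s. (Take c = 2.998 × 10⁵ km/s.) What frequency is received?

β = v/c = 153700/299800 = 0.5127.
Relativistic Doppler for frequency: f' = f₀ · √((1 − β)/(1 + β)).
f' = 3104.8 × √(0.4873/1.5127) = 3104.8 × 0.56759 ≈ 1762.3 MHz.

1762.3 MHz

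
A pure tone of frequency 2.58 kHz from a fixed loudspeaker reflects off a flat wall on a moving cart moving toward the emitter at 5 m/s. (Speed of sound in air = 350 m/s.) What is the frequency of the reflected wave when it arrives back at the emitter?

2.65 kHz

At the flat wall on a moving cart (a moving observer), f₁ = f₀ · (v + u)/v = 2.58 × 355/350 ≈ 2.62 kHz.
The reflection then acts as a moving source: f₂ = f₁ · v/(v − u) ≈ 2.65 kHz.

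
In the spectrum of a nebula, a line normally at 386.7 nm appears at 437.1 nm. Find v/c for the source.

λ'/λ₀ = 1.1303 > 1 (redshift), so the source is receding.
λ'/λ₀ = √((1 + β)/(1 − β)) for a receding source ⇒ β = (r² − 1)/(r² + 1) with r = λ'/λ₀.
β = (1.2777 − 1)/(1.2777 + 1) ≈ 0.122.

0.122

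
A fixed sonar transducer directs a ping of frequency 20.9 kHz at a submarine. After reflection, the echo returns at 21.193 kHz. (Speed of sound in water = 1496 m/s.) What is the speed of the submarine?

Double Doppler shift off a moving reflector: f₂ = f₀ · (v + u)/(v − u) (u > 0 toward emitter).
Rearranging, u = v · (f₂ − f₀)/(f₂ + f₀) = 1496 × 0.293/42.093 ≈ 10.4 m/s.
So the submarine is moving at 10.4 m/s toward the emitter.

10.4 m/s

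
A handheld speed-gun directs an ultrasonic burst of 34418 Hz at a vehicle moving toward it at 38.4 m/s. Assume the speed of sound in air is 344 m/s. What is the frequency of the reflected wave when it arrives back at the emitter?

43068 Hz

The vehicle first receives the wave as a moving observer: f₁ = f₀ · (v + u)/v = 34418 × (344 + 38.4)/344 ≈ 38260 Hz.
The reflection then acts as a moving source: f₂ = f₁ · v/(v − u) ≈ 43068 Hz.
Equivalently f₂ = f₀ · (v + u)/(v − u).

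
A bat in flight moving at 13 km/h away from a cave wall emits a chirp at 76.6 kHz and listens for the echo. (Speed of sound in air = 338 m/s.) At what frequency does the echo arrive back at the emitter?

13 km/h = 3.611 m/s.
The cave wall receives the sound from a moving source: f₁ = f₀ · v/(v + v_e) = 76.6 × 338/341.61 ≈ 75.8 kHz.
On the return leg the bat in flight is a moving observer: f₂ = f₁ · (v − v_e)/v = 75.8 × 334.39/338 ≈ 75.0 kHz.
Equivalently f₂ = f₀ · (v − v_e)/(v + v_e).

75.0 kHz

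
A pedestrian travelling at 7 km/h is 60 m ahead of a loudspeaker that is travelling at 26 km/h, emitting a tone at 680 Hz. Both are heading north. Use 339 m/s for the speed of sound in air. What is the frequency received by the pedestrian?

26 km/h = 7.222 m/s; 7 km/h = 1.944 m/s.
The pedestrian is ahead, so the loudspeaker is moving toward it while the pedestrian is moving away from the loudspeaker.
General Doppler shift: f' = f · (v − v_o)/(v − v_s).
f' = 680 × (339 − 1.944)/(339 − 7.222) = 680 × 337.06/331.78 ≈ 691 Hz.

691 Hz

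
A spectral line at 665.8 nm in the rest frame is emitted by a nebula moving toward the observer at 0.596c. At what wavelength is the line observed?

Relativistic Doppler for wavelength: λ' = λ₀ · √((1 − β)/(1 + β)).
λ' = 665.8 × √(0.4040/1.5960) = 665.8 × 0.50312 ≈ 335.0 nm.

335.0 nm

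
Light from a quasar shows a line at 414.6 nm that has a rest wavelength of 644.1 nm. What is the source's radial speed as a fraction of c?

λ'/λ₀ = 0.6437 < 1 (blueshift), so the source is approaching.
λ'/λ₀ = √((1 − β)/(1 + β)) for an approaching source ⇒ β = (1 − r²)/(1 + r²) with r = λ'/λ₀.
β = (1 − 0.4143)/(1 + 0.4143) ≈ 0.414.

0.414c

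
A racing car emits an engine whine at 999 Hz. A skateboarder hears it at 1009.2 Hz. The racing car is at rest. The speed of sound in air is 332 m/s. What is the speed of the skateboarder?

f' > f, so the skateboarder is approaching.
f' = f · (v + v_o)/v ⇒ v_o = v · |f'/f − 1|.
v_o = 332 × |1009.2/999 − 1| = 332 × 0.01021 ≈ 3.4 m/s.

3.4 m/s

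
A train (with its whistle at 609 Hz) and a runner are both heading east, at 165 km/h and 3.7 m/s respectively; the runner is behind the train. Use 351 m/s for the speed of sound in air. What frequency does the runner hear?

165 km/h = 45.83 m/s.
The runner is behind, so the train is moving away from it while the runner is moving toward the train.
General Doppler shift: f' = f · (v + v_o)/(v + v_s).
f' = 609 × (351 + 3.7)/(351 + 45.83) = 609 × 354.7/396.83 ≈ 544 Hz.

544 Hz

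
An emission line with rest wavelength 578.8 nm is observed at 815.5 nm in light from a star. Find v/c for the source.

λ'/λ₀ = 1.4089 > 1 (redshift), so the source is receding.
λ'/λ₀ = √((1 + β)/(1 − β)) for a receding source ⇒ β = (r² − 1)/(r² + 1) with r = λ'/λ₀.
β = (1.9851 − 1)/(1.9851 + 1) ≈ 0.330.

0.330c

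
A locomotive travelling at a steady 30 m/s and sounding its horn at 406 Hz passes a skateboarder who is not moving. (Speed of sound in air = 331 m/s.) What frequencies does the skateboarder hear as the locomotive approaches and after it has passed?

Approaching: f₁ = f · v/(v − v_s) = 406 × 331/301 ≈ 446 Hz.
Receding: f₂ = f · v/(v + v_s) = 406 × 331/361 ≈ 372 Hz.

446 Hz approaching; 372 Hz receding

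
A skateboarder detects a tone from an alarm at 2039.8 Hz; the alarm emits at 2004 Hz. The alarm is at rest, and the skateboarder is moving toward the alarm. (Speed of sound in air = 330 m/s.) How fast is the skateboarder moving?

f' = f · (v + v_o)/v ⇒ v_o = v · |f'/f − 1|.
v_o = 330 × |2039.8/2004 − 1| = 330 × 0.01786 ≈ 5.9 m/s.

5.9 m/s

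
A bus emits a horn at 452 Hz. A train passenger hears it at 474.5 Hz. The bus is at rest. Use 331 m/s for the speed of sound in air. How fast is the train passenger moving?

16.5 m/s

f' > f, so the train passenger is approaching.
f' = f · (v + v_o)/v ⇒ v_o = v · |f'/f − 1|.
v_o = 331 × |474.5/452 − 1| = 331 × 0.04978 ≈ 16.5 m/s.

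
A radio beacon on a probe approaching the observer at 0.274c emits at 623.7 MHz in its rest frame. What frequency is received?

Relativistic Doppler for frequency: f' = f₀ · √((1 + β)/(1 − β)).
f' = 623.7 × √(1.2740/0.7260) = 623.7 × 1.32470 ≈ 826.2 MHz.

826.2 MHz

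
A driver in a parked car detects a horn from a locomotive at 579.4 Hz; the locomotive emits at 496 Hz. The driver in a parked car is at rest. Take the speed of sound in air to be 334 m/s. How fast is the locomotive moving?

48 m/s

f' > f, so the locomotive is approaching.
f' = f · v/(v − v_s) ⇒ v_s = v · |1 − f/f'|.
v_s = 334 × |1 − 496/579.4| = 334 × 0.1439 ≈ 48 m/s.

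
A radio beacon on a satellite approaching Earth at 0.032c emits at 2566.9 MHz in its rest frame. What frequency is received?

Relativistic Doppler for frequency: f' = f₀ · √((1 + β)/(1 − β)).
f' = 2566.9 × √(1.0320/0.9680) = 2566.9 × 1.03253 ≈ 2650.4 MHz.

2650.4 MHz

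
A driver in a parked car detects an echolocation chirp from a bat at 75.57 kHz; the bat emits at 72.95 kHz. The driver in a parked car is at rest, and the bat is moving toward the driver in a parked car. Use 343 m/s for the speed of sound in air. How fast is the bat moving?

11.9 m/s

f' = f · v/(v − v_s) ⇒ v_s = v · |1 − f/f'|.
v_s = 343 × |1 − 72.95/75.57| = 343 × 0.03467 ≈ 11.9 m/s.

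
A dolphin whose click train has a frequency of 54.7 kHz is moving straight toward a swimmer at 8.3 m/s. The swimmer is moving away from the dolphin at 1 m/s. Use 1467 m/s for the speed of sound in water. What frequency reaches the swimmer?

General Doppler shift: f' = f · (v − v_o)/(v − v_s).
f' = 54.7 × (1467 − 1)/(1467 − 8.3) = 54.7 × 1466/1458.7 ≈ 55.0 kHz.

55.0 kHz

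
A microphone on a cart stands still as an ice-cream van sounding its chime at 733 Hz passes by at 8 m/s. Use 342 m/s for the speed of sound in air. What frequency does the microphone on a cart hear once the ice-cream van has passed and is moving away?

Receding: f₂ = f · v/(v + v_s) = 733 × 342/350 ≈ 716 Hz.

716 Hz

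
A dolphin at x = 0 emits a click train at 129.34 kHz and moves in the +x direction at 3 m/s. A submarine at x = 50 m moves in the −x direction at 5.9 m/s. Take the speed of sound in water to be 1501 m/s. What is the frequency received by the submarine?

130.1 kHz

The observer lies on the +x side, so the source is heading toward the observer and the observer is heading toward the source.
General Doppler shift: f' = f · (v + v_o)/(v − v_s).
f' = 129.34 × (1501 + 5.9)/(1501 − 3) = 129.34 × 1506.9/1498 ≈ 130.1 kHz.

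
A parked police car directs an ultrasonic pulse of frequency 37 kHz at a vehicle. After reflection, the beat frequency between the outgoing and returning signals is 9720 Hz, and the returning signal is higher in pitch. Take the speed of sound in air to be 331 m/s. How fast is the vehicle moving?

38 m/s

Double Doppler shift off a moving reflector: f₂ = f₀ · (v + u)/(v − u) (u > 0 toward emitter).
Returning signal is higher, so f₂ = f₀ + Δf = 37000 + 9720 = 46720 Hz.
Rearranging, u = v · (f₂ − f₀)/(f₂ + f₀) = 331 × 9720/83720 ≈ 38 m/s.
So the vehicle is moving at 38 m/s toward the emitter.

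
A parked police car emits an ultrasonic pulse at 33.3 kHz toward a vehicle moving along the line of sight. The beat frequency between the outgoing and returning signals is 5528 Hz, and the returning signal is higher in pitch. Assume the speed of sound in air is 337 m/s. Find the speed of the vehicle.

Double Doppler shift off a moving reflector: f₂ = f₀ · (v + u)/(v − u) (u > 0 toward emitter).
Returning signal is higher, so f₂ = f₀ + Δf = 33300 + 5528 = 38828 Hz.
Rearranging, u = v · (f₂ − f₀)/(f₂ + f₀) = 337 × 5528/72128 ≈ 26 m/s.
So the vehicle is moving at 26 m/s toward the emitter.

26 m/s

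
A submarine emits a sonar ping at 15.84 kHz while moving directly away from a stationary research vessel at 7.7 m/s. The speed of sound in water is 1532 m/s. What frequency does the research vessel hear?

With the source moving away from a stationary observer, f' = f · v/(v + v_s).
f' = 15.84 × 1532/(1532 + 7.7) = 15.84 × 1532/1540 ≈ 15.76 kHz.

15.76 kHz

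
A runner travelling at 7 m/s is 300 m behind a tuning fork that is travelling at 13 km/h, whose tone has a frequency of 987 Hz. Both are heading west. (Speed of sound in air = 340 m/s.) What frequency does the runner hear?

997 Hz

13 km/h = 3.611 m/s.
The runner is behind, so the tuning fork is moving away from it while the runner is moving toward the tuning fork.
General Doppler shift: f' = f · (v + v_o)/(v + v_s).
f' = 987 × (340 + 7)/(340 + 3.611) = 987 × 347/343.61 ≈ 997 Hz.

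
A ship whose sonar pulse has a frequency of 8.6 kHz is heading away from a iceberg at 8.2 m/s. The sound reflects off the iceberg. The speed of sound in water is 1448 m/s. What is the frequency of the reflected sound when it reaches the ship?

8.50 kHz

The iceberg receives the sound from a moving source: f₁ = f₀ · v/(v + v_e) = 8.6 × 1448/1456.2 ≈ 8.55 kHz.
On the return leg the ship is a moving observer: f₂ = f₁ · (v − v_e)/v = 8.55 × 1439.8/1448 ≈ 8.50 kHz.
Equivalently f₂ = f₀ · (v − v_e)/(v + v_e).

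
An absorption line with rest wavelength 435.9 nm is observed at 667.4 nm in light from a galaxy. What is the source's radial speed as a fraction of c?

0.402

λ'/λ₀ = 1.5311 > 1 (redshift), so the source is receding.
λ'/λ₀ = √((1 + β)/(1 − β)) for a receding source ⇒ β = (r² − 1)/(r² + 1) with r = λ'/λ₀.
β = (2.3442 − 1)/(2.3442 + 1) ≈ 0.402.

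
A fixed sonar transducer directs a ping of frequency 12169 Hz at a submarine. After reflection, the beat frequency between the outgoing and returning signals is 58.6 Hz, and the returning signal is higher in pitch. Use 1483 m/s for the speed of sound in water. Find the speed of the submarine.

3.6 m/s

Double Doppler shift off a moving reflector: f₂ = f₀ · (v + u)/(v − u) (u > 0 toward emitter).
Returning signal is higher, so f₂ = f₀ + Δf = 12169 + 58.6 = 12227.6 Hz.
Rearranging, u = v · (f₂ − f₀)/(f₂ + f₀) = 1483 × 58.6/24396.6 ≈ 3.6 m/s.
So the submarine is moving at 3.6 m/s toward the emitter.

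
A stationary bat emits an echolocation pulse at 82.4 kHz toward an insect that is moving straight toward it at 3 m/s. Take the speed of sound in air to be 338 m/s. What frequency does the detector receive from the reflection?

83.9 kHz

At the insect (a moving observer), f₁ = f₀ · (v + u)/v = 82.4 × 341/338 ≈ 83.1 kHz.
On reflection it acts as a source moving toward the stationary detector: f₂ = f₁ · v/(v − u) = 83.1 × 338/335 ≈ 83.9 kHz.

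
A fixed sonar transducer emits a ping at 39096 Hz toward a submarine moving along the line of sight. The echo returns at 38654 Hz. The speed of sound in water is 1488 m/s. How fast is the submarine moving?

8.5 m/s

Double Doppler shift off a moving reflector: f₂ = f₀ · (v + u)/(v − u) (u > 0 toward emitter).
Rearranging, u = v · (f₂ − f₀)/(f₂ + f₀) = 1488 × -442/77750 ≈ -8.5 m/s.
So the submarine is moving at 8.5 m/s away from the emitter.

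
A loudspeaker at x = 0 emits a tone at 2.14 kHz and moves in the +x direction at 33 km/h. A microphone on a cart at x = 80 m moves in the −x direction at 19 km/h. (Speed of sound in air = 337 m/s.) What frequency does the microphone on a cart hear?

33 km/h = 9.167 m/s; 19 km/h = 5.278 m/s.
The observer lies on the +x side, so the source is heading toward the observer and the observer is heading toward the source.
Both move, so f' = f · (v + v_o)/(v − v_s).
f' = 2.14 × (337 + 5.278)/(337 − 9.167) = 2.14 × 342.28/327.83 ≈ 2.23 kHz.

2.23 kHz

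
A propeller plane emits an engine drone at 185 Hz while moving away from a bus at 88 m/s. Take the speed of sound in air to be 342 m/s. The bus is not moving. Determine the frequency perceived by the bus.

147 Hz

Only the source moves, away from the listener, so f' = f · v/(v + v_s).
f' = 185 × 342/(342 + 88) = 185 × 342/430 ≈ 147 Hz.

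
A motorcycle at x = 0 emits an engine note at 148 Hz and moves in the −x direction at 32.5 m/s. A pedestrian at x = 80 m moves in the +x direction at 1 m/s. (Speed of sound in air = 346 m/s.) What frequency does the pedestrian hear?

The observer lies on the +x side, so the source is heading away from the observer and the observer is heading away from the source.
With source receding and observer receding, f' = f · (v − v_o)/(v + v_s).
f' = 148 × (346 − 1)/(346 + 32.5) = 148 × 345/378.5 ≈ 135 Hz.

135 Hz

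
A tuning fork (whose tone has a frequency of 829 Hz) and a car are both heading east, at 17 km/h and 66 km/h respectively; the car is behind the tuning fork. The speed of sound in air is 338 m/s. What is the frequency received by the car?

17 km/h = 4.722 m/s; 66 km/h = 18.33 m/s.
The car is behind, so the tuning fork is moving away from it while the car is moving toward the tuning fork.
Both move, so f' = f · (v + v_o)/(v + v_s).
f' = 829 × (338 + 18.33)/(338 + 4.722) = 829 × 356.33/342.72 ≈ 862 Hz.

862 Hz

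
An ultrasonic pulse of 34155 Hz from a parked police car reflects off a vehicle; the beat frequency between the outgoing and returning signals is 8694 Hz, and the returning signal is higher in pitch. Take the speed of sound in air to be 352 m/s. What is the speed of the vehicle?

Double Doppler shift off a moving reflector: f₂ = f₀ · (v + u)/(v − u) (u > 0 toward emitter).
Returning signal is higher, so f₂ = f₀ + Δf = 34155 + 8694 = 42849 Hz.
Rearranging, u = v · (f₂ − f₀)/(f₂ + f₀) = 352 × 8694/77004 ≈ 40 m/s.
So the vehicle is moving at 40 m/s toward the emitter.

40 m/s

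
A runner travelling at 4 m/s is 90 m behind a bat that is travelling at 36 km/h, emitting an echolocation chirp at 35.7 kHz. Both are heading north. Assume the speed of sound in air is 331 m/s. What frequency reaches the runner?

35.1 kHz

36 km/h = 10 m/s.
The runner is behind, so the bat is moving away from it while the runner is moving toward the bat.
Both move, so f' = f · (v + v_o)/(v + v_s).
f' = 35.7 × (331 + 4)/(331 + 10) = 35.7 × 335/341 ≈ 35.1 kHz.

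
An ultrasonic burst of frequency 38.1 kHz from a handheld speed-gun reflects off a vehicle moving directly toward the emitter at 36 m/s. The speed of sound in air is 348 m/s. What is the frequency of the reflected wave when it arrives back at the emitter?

At the vehicle (a moving observer), f₁ = f₀ · (v + u)/v = 38.1 × 384/348 ≈ 42.0 kHz.
The reflection then acts as a moving source: f₂ = f₁ · v/(v − u) ≈ 46.9 kHz.
Equivalently f₂ = f₀ · (v + u)/(v − u).

46.9 kHz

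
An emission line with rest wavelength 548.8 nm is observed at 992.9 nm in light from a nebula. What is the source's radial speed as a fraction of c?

0.532

λ'/λ₀ = 1.8092 > 1 (redshift), so the source is receding.
λ'/λ₀ = √((1 + β)/(1 − β)) for a receding source ⇒ β = (r² − 1)/(r² + 1) with r = λ'/λ₀.
β = (3.2733 − 1)/(3.2733 + 1) ≈ 0.532.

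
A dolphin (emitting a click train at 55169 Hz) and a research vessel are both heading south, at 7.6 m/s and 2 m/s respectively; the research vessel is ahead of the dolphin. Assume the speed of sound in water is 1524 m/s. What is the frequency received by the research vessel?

55373 Hz

The research vessel is ahead, so the dolphin is moving toward it while the research vessel is moving away from the dolphin.
General Doppler shift: f' = f · (v − v_o)/(v − v_s).
f' = 55169 × (1524 − 2)/(1524 − 7.6) = 55169 × 1522/1516.4 ≈ 55373 Hz.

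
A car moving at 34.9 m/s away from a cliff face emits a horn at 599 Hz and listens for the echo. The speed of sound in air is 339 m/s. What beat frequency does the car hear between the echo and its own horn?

The cliff face receives the sound from a moving source: f₁ = f₀ · v/(v + v_e) = 599 × 339/373.9 ≈ 543.1 Hz.
On the return leg the car is a moving observer: f₂ = f₁ · (v − v_e)/v = 543.1 × 304.1/339 ≈ 487.2 Hz.
Equivalently f₂ = f₀ · (v − v_e)/(v + v_e).
Beat against the emitted tone: |f₂ − f₀| = 2v_e·f₀/(v + v_e) = 2 × 34.9 × 599/373.9 ≈ 112 Hz.

112 Hz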